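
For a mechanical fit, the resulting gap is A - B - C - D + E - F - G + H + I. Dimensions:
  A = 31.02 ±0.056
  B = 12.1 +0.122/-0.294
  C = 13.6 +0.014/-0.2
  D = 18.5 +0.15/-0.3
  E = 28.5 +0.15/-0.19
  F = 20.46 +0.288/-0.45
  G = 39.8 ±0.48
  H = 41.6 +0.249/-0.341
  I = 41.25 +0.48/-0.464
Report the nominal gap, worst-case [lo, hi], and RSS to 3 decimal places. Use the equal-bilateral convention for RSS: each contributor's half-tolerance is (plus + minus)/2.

Stack each dimension's contribution:
  +A: nom +31.020 → Σnom=31.020; wc +0.056/-0.056 → slack +0.056/-0.056; half-tol=0.056, Σhalf²=0.003136
  -B: nom -12.100 → Σnom=18.920; wc +0.294/-0.122 → slack +0.350/-0.178; half-tol=0.208, Σhalf²=0.046400
  -C: nom -13.600 → Σnom=5.320; wc +0.200/-0.014 → slack +0.550/-0.192; half-tol=0.107, Σhalf²=0.057849
  -D: nom -18.500 → Σnom=-13.180; wc +0.300/-0.150 → slack +0.850/-0.342; half-tol=0.225, Σhalf²=0.108474
  +E: nom +28.500 → Σnom=15.320; wc +0.150/-0.190 → slack +1.000/-0.532; half-tol=0.170, Σhalf²=0.137374
  -F: nom -20.460 → Σnom=-5.140; wc +0.450/-0.288 → slack +1.450/-0.820; half-tol=0.369, Σhalf²=0.273535
  -G: nom -39.800 → Σnom=-44.940; wc +0.480/-0.480 → slack +1.930/-1.300; half-tol=0.480, Σhalf²=0.503935
  +H: nom +41.600 → Σnom=-3.340; wc +0.249/-0.341 → slack +2.179/-1.641; half-tol=0.295, Σhalf²=0.590960
  +I: nom +41.250 → Σnom=37.910; wc +0.480/-0.464 → slack +2.659/-2.105; half-tol=0.472, Σhalf²=0.813744
Nominal = 37.910. Worst-case = [37.910 - 2.105, 37.910 + 2.659] = [35.805, 40.569]. RSS = √0.813744 = 0.902.

nominal=37.910 wc=[35.805,40.569] rss=0.902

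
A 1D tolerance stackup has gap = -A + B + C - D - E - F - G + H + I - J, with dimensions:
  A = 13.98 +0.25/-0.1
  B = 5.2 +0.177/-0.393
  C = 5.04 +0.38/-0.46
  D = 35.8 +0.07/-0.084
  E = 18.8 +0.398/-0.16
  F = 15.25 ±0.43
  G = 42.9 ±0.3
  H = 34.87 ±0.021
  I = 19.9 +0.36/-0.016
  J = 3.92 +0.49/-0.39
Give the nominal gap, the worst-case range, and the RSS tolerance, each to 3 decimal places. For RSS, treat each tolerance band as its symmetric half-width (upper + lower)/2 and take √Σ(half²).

Stack each dimension's contribution:
  -A: nom -13.980 → Σnom=-13.980; wc +0.100/-0.250 → slack +0.100/-0.250; half-tol=0.175, Σhalf²=0.030625
  +B: nom +5.200 → Σnom=-8.780; wc +0.177/-0.393 → slack +0.277/-0.643; half-tol=0.285, Σhalf²=0.111850
  +C: nom +5.040 → Σnom=-3.740; wc +0.380/-0.460 → slack +0.657/-1.103; half-tol=0.420, Σhalf²=0.288250
  -D: nom -35.800 → Σnom=-39.540; wc +0.084/-0.070 → slack +0.741/-1.173; half-tol=0.077, Σhalf²=0.294179
  -E: nom -18.800 → Σnom=-58.340; wc +0.160/-0.398 → slack +0.901/-1.571; half-tol=0.279, Σhalf²=0.372020
  -F: nom -15.250 → Σnom=-73.590; wc +0.430/-0.430 → slack +1.331/-2.001; half-tol=0.430, Σhalf²=0.556920
  -G: nom -42.900 → Σnom=-116.490; wc +0.300/-0.300 → slack +1.631/-2.301; half-tol=0.300, Σhalf²=0.646920
  +H: nom +34.870 → Σnom=-81.620; wc +0.021/-0.021 → slack +1.652/-2.322; half-tol=0.021, Σhalf²=0.647361
  +I: nom +19.900 → Σnom=-61.720; wc +0.360/-0.016 → slack +2.012/-2.338; half-tol=0.188, Σhalf²=0.682705
  -J: nom -3.920 → Σnom=-65.640; wc +0.390/-0.490 → slack +2.402/-2.828; half-tol=0.440, Σhalf²=0.876305
Nominal = -65.640. Worst-case = [-65.640 - 2.828, -65.640 + 2.402] = [-68.468, -63.238]. RSS = √0.876305 = 0.936.

nominal=-65.640 wc=[-68.468,-63.238] rss=0.936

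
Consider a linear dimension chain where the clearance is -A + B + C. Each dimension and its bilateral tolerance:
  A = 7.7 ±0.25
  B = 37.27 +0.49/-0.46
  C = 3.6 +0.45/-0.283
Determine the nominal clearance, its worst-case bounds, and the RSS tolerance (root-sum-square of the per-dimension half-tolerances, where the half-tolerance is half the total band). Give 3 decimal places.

Stack each dimension's contribution:
  -A: nom -7.700 → Σnom=-7.700; wc +0.250/-0.250 → slack +0.250/-0.250; half-tol=0.250, Σhalf²=0.062500
  +B: nom +37.270 → Σnom=29.570; wc +0.490/-0.460 → slack +0.740/-0.710; half-tol=0.475, Σhalf²=0.288125
  +C: nom +3.600 → Σnom=33.170; wc +0.450/-0.283 → slack +1.190/-0.993; half-tol=0.366, Σhalf²=0.422447
Nominal = 33.170. Worst-case = [33.170 - 0.993, 33.170 + 1.190] = [32.177, 34.360]. RSS = √0.422447 = 0.650.

nominal=33.170 wc=[32.177,34.360] rss=0.650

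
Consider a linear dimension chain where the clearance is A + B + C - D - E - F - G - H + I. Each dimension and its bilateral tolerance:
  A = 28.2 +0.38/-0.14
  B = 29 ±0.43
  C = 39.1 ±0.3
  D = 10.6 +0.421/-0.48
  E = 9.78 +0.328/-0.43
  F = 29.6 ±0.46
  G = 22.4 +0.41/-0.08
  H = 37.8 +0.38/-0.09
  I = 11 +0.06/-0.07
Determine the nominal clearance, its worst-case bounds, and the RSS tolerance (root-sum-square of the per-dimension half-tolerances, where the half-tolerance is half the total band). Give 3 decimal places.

Stack each dimension's contribution:
  +A: nom +28.200 → Σnom=28.200; wc +0.380/-0.140 → slack +0.380/-0.140; half-tol=0.260, Σhalf²=0.067600
  +B: nom +29.000 → Σnom=57.200; wc +0.430/-0.430 → slack +0.810/-0.570; half-tol=0.430, Σhalf²=0.252500
  +C: nom +39.100 → Σnom=96.300; wc +0.300/-0.300 → slack +1.110/-0.870; half-tol=0.300, Σhalf²=0.342500
  -D: nom -10.600 → Σnom=85.700; wc +0.480/-0.421 → slack +1.590/-1.291; half-tol=0.451, Σhalf²=0.545450
  -E: nom -9.780 → Σnom=75.920; wc +0.430/-0.328 → slack +2.020/-1.619; half-tol=0.379, Σhalf²=0.689091
  -F: nom -29.600 → Σnom=46.320; wc +0.460/-0.460 → slack +2.480/-2.079; half-tol=0.460, Σhalf²=0.900691
  -G: nom -22.400 → Σnom=23.920; wc +0.080/-0.410 → slack +2.560/-2.489; half-tol=0.245, Σhalf²=0.960716
  -H: nom -37.800 → Σnom=-13.880; wc +0.090/-0.380 → slack +2.650/-2.869; half-tol=0.235, Σhalf²=1.015941
  +I: nom +11.000 → Σnom=-2.880; wc +0.060/-0.070 → slack +2.710/-2.939; half-tol=0.065, Σhalf²=1.020166
Nominal = -2.880. Worst-case = [-2.880 - 2.939, -2.880 + 2.710] = [-5.819, -0.170]. RSS = √1.020166 = 1.010.

nominal=-2.880 wc=[-5.819,-0.170] rss=1.010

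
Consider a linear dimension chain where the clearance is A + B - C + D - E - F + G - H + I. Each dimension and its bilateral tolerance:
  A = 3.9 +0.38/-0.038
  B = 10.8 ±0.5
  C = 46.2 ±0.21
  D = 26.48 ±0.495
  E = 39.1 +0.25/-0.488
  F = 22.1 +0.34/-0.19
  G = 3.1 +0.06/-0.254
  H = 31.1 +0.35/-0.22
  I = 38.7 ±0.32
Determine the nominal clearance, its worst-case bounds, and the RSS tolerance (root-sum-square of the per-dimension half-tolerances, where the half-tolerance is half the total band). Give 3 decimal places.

Stack each dimension's contribution:
  +A: nom +3.900 → Σnom=3.900; wc +0.380/-0.038 → slack +0.380/-0.038; half-tol=0.209, Σhalf²=0.043681
  +B: nom +10.800 → Σnom=14.700; wc +0.500/-0.500 → slack +0.880/-0.538; half-tol=0.500, Σhalf²=0.293681
  -C: nom -46.200 → Σnom=-31.500; wc +0.210/-0.210 → slack +1.090/-0.748; half-tol=0.210, Σhalf²=0.337781
  +D: nom +26.480 → Σnom=-5.020; wc +0.495/-0.495 → slack +1.585/-1.243; half-tol=0.495, Σhalf²=0.582806
  -E: nom -39.100 → Σnom=-44.120; wc +0.488/-0.250 → slack +2.073/-1.493; half-tol=0.369, Σhalf²=0.718967
  -F: nom -22.100 → Σnom=-66.220; wc +0.190/-0.340 → slack +2.263/-1.833; half-tol=0.265, Σhalf²=0.789192
  +G: nom +3.100 → Σnom=-63.120; wc +0.060/-0.254 → slack +2.323/-2.087; half-tol=0.157, Σhalf²=0.813841
  -H: nom -31.100 → Σnom=-94.220; wc +0.220/-0.350 → slack +2.543/-2.437; half-tol=0.285, Σhalf²=0.895066
  +I: nom +38.700 → Σnom=-55.520; wc +0.320/-0.320 → slack +2.863/-2.757; half-tol=0.320, Σhalf²=0.997466
Nominal = -55.520. Worst-case = [-55.520 - 2.757, -55.520 + 2.863] = [-58.277, -52.657]. RSS = √0.997466 = 0.999.

nominal=-55.520 wc=[-58.277,-52.657] rss=0.999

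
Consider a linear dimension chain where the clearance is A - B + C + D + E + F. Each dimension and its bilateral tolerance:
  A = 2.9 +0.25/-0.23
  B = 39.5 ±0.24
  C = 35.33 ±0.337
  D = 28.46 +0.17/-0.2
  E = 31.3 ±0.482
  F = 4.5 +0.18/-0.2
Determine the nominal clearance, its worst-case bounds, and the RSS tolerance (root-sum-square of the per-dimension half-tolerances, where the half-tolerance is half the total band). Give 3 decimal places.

Stack each dimension's contribution:
  +A: nom +2.900 → Σnom=2.900; wc +0.250/-0.230 → slack +0.250/-0.230; half-tol=0.240, Σhalf²=0.057600
  -B: nom -39.500 → Σnom=-36.600; wc +0.240/-0.240 → slack +0.490/-0.470; half-tol=0.240, Σhalf²=0.115200
  +C: nom +35.330 → Σnom=-1.270; wc +0.337/-0.337 → slack +0.827/-0.807; half-tol=0.337, Σhalf²=0.228769
  +D: nom +28.460 → Σnom=27.190; wc +0.170/-0.200 → slack +0.997/-1.007; half-tol=0.185, Σhalf²=0.262994
  +E: nom +31.300 → Σnom=58.490; wc +0.482/-0.482 → slack +1.479/-1.489; half-tol=0.482, Σhalf²=0.495318
  +F: nom +4.500 → Σnom=62.990; wc +0.180/-0.200 → slack +1.659/-1.689; half-tol=0.190, Σhalf²=0.531418
Nominal = 62.990. Worst-case = [62.990 - 1.689, 62.990 + 1.659] = [61.301, 64.649]. RSS = √0.531418 = 0.729.

nominal=62.990 wc=[61.301,64.649] rss=0.729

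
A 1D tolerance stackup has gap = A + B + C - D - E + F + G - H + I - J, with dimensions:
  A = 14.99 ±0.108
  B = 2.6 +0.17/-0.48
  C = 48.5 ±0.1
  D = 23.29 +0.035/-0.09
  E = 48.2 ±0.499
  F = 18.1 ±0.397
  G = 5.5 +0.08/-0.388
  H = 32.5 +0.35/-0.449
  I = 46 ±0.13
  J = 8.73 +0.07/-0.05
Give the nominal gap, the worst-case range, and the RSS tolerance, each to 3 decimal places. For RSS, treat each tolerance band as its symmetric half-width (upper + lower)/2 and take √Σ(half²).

nominal=22.970 wc=[20.413,25.043] rss=0.879

Stack each dimension's contribution:
  +A: nom +14.990 → Σnom=14.990; wc +0.108/-0.108 → slack +0.108/-0.108; half-tol=0.108, Σhalf²=0.011664
  +B: nom +2.600 → Σnom=17.590; wc +0.170/-0.480 → slack +0.278/-0.588; half-tol=0.325, Σhalf²=0.117289
  +C: nom +48.500 → Σnom=66.090; wc +0.100/-0.100 → slack +0.378/-0.688; half-tol=0.100, Σhalf²=0.127289
  -D: nom -23.290 → Σnom=42.800; wc +0.090/-0.035 → slack +0.468/-0.723; half-tol=0.062, Σhalf²=0.131195
  -E: nom -48.200 → Σnom=-5.400; wc +0.499/-0.499 → slack +0.967/-1.222; half-tol=0.499, Σhalf²=0.380196
  +F: nom +18.100 → Σnom=12.700; wc +0.397/-0.397 → slack +1.364/-1.619; half-tol=0.397, Σhalf²=0.537805
  +G: nom +5.500 → Σnom=18.200; wc +0.080/-0.388 → slack +1.444/-2.007; half-tol=0.234, Σhalf²=0.592561
  -H: nom -32.500 → Σnom=-14.300; wc +0.449/-0.350 → slack +1.893/-2.357; half-tol=0.399, Σhalf²=0.752162
  +I: nom +46.000 → Σnom=31.700; wc +0.130/-0.130 → slack +2.023/-2.487; half-tol=0.130, Σhalf²=0.769062
  -J: nom -8.730 → Σnom=22.970; wc +0.050/-0.070 → slack +2.073/-2.557; half-tol=0.060, Σhalf²=0.772662
Nominal = 22.970. Worst-case = [22.970 - 2.557, 22.970 + 2.073] = [20.413, 25.043]. RSS = √0.772662 = 0.879.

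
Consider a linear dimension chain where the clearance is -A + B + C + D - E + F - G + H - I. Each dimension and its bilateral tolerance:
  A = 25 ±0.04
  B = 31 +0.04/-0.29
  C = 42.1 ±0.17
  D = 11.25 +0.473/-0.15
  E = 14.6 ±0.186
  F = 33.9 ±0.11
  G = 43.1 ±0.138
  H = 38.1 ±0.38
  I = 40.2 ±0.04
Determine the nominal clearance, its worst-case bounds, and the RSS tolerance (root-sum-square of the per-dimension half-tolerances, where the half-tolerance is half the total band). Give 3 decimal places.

nominal=33.450 wc=[31.946,35.027] rss=0.605

Stack each dimension's contribution:
  -A: nom -25.000 → Σnom=-25.000; wc +0.040/-0.040 → slack +0.040/-0.040; half-tol=0.040, Σhalf²=0.001600
  +B: nom +31.000 → Σnom=6.000; wc +0.040/-0.290 → slack +0.080/-0.330; half-tol=0.165, Σhalf²=0.028825
  +C: nom +42.100 → Σnom=48.100; wc +0.170/-0.170 → slack +0.250/-0.500; half-tol=0.170, Σhalf²=0.057725
  +D: nom +11.250 → Σnom=59.350; wc +0.473/-0.150 → slack +0.723/-0.650; half-tol=0.311, Σhalf²=0.154757
  -E: nom -14.600 → Σnom=44.750; wc +0.186/-0.186 → slack +0.909/-0.836; half-tol=0.186, Σhalf²=0.189353
  +F: nom +33.900 → Σnom=78.650; wc +0.110/-0.110 → slack +1.019/-0.946; half-tol=0.110, Σhalf²=0.201453
  -G: nom -43.100 → Σnom=35.550; wc +0.138/-0.138 → slack +1.157/-1.084; half-tol=0.138, Σhalf²=0.220497
  +H: nom +38.100 → Σnom=73.650; wc +0.380/-0.380 → slack +1.537/-1.464; half-tol=0.380, Σhalf²=0.364897
  -I: nom -40.200 → Σnom=33.450; wc +0.040/-0.040 → slack +1.577/-1.504; half-tol=0.040, Σhalf²=0.366497
Nominal = 33.450. Worst-case = [33.450 - 1.504, 33.450 + 1.577] = [31.946, 35.027]. RSS = √0.366497 = 0.605.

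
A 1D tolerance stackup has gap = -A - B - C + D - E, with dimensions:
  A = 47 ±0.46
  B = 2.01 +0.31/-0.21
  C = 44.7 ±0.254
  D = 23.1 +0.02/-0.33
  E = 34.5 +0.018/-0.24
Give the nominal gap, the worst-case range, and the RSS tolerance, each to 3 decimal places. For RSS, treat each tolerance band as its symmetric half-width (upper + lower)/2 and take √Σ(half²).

nominal=-105.110 wc=[-106.482,-103.926] rss=0.625

Stack each dimension's contribution:
  -A: nom -47.000 → Σnom=-47.000; wc +0.460/-0.460 → slack +0.460/-0.460; half-tol=0.460, Σhalf²=0.211600
  -B: nom -2.010 → Σnom=-49.010; wc +0.210/-0.310 → slack +0.670/-0.770; half-tol=0.260, Σhalf²=0.279200
  -C: nom -44.700 → Σnom=-93.710; wc +0.254/-0.254 → slack +0.924/-1.024; half-tol=0.254, Σhalf²=0.343716
  +D: nom +23.100 → Σnom=-70.610; wc +0.020/-0.330 → slack +0.944/-1.354; half-tol=0.175, Σhalf²=0.374341
  -E: nom -34.500 → Σnom=-105.110; wc +0.240/-0.018 → slack +1.184/-1.372; half-tol=0.129, Σhalf²=0.390982
Nominal = -105.110. Worst-case = [-105.110 - 1.372, -105.110 + 1.184] = [-106.482, -103.926]. RSS = √0.390982 = 0.625.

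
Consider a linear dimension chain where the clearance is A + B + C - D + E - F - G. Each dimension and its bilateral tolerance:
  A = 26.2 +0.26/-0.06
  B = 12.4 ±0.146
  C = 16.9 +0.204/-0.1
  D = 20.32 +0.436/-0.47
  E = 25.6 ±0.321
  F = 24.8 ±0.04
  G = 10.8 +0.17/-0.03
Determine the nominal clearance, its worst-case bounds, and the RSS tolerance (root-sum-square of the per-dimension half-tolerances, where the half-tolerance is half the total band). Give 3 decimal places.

Stack each dimension's contribution:
  +A: nom +26.200 → Σnom=26.200; wc +0.260/-0.060 → slack +0.260/-0.060; half-tol=0.160, Σhalf²=0.025600
  +B: nom +12.400 → Σnom=38.600; wc +0.146/-0.146 → slack +0.406/-0.206; half-tol=0.146, Σhalf²=0.046916
  +C: nom +16.900 → Σnom=55.500; wc +0.204/-0.100 → slack +0.610/-0.306; half-tol=0.152, Σhalf²=0.070020
  -D: nom -20.320 → Σnom=35.180; wc +0.470/-0.436 → slack +1.080/-0.742; half-tol=0.453, Σhalf²=0.275229
  +E: nom +25.600 → Σnom=60.780; wc +0.321/-0.321 → slack +1.401/-1.063; half-tol=0.321, Σhalf²=0.378270
  -F: nom -24.800 → Σnom=35.980; wc +0.040/-0.040 → slack +1.441/-1.103; half-tol=0.040, Σhalf²=0.379870
  -G: nom -10.800 → Σnom=25.180; wc +0.030/-0.170 → slack +1.471/-1.273; half-tol=0.100, Σhalf²=0.389870
Nominal = 25.180. Worst-case = [25.180 - 1.273, 25.180 + 1.471] = [23.907, 26.651]. RSS = √0.389870 = 0.624.

nominal=25.180 wc=[23.907,26.651] rss=0.624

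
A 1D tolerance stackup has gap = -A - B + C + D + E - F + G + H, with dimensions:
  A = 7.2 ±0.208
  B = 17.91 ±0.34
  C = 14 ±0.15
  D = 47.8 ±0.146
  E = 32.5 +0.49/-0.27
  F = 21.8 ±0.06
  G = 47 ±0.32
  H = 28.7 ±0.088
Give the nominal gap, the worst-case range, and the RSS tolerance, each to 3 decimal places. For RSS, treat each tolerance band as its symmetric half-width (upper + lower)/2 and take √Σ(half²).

nominal=123.090 wc=[121.508,124.892] rss=0.679

Stack each dimension's contribution:
  -A: nom -7.200 → Σnom=-7.200; wc +0.208/-0.208 → slack +0.208/-0.208; half-tol=0.208, Σhalf²=0.043264
  -B: nom -17.910 → Σnom=-25.110; wc +0.340/-0.340 → slack +0.548/-0.548; half-tol=0.340, Σhalf²=0.158864
  +C: nom +14.000 → Σnom=-11.110; wc +0.150/-0.150 → slack +0.698/-0.698; half-tol=0.150, Σhalf²=0.181364
  +D: nom +47.800 → Σnom=36.690; wc +0.146/-0.146 → slack +0.844/-0.844; half-tol=0.146, Σhalf²=0.202680
  +E: nom +32.500 → Σnom=69.190; wc +0.490/-0.270 → slack +1.334/-1.114; half-tol=0.380, Σhalf²=0.347080
  -F: nom -21.800 → Σnom=47.390; wc +0.060/-0.060 → slack +1.394/-1.174; half-tol=0.060, Σhalf²=0.350680
  +G: nom +47.000 → Σnom=94.390; wc +0.320/-0.320 → slack +1.714/-1.494; half-tol=0.320, Σhalf²=0.453080
  +H: nom +28.700 → Σnom=123.090; wc +0.088/-0.088 → slack +1.802/-1.582; half-tol=0.088, Σhalf²=0.460824
Nominal = 123.090. Worst-case = [123.090 - 1.582, 123.090 + 1.802] = [121.508, 124.892]. RSS = √0.460824 = 0.679.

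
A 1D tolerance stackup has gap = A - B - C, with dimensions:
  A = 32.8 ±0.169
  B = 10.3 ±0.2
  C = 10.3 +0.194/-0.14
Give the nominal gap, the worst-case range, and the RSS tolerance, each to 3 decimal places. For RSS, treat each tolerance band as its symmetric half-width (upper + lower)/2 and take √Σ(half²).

nominal=12.200 wc=[11.637,12.709] rss=0.311

Stack each dimension's contribution:
  +A: nom +32.800 → Σnom=32.800; wc +0.169/-0.169 → slack +0.169/-0.169; half-tol=0.169, Σhalf²=0.028561
  -B: nom -10.300 → Σnom=22.500; wc +0.200/-0.200 → slack +0.369/-0.369; half-tol=0.200, Σhalf²=0.068561
  -C: nom -10.300 → Σnom=12.200; wc +0.140/-0.194 → slack +0.509/-0.563; half-tol=0.167, Σhalf²=0.096450
Nominal = 12.200. Worst-case = [12.200 - 0.563, 12.200 + 0.509] = [11.637, 12.709]. RSS = √0.096450 = 0.311.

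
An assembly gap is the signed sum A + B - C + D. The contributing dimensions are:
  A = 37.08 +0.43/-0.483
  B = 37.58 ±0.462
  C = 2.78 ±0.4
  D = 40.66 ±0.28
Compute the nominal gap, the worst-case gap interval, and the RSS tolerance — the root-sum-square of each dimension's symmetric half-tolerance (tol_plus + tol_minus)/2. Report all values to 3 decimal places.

Stack each dimension's contribution:
  +A: nom +37.080 → Σnom=37.080; wc +0.430/-0.483 → slack +0.430/-0.483; half-tol=0.457, Σhalf²=0.208392
  +B: nom +37.580 → Σnom=74.660; wc +0.462/-0.462 → slack +0.892/-0.945; half-tol=0.462, Σhalf²=0.421836
  -C: nom -2.780 → Σnom=71.880; wc +0.400/-0.400 → slack +1.292/-1.345; half-tol=0.400, Σhalf²=0.581836
  +D: nom +40.660 → Σnom=112.540; wc +0.280/-0.280 → slack +1.572/-1.625; half-tol=0.280, Σhalf²=0.660236
Nominal = 112.540. Worst-case = [112.540 - 1.625, 112.540 + 1.572] = [110.915, 114.112]. RSS = √0.660236 = 0.813.

nominal=112.540 wc=[110.915,114.112] rss=0.813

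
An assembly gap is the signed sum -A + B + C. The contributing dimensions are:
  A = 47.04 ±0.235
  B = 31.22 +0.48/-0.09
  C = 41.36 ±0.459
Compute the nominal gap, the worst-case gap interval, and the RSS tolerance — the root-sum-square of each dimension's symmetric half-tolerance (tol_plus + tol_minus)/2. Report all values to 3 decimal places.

Stack each dimension's contribution:
  -A: nom -47.040 → Σnom=-47.040; wc +0.235/-0.235 → slack +0.235/-0.235; half-tol=0.235, Σhalf²=0.055225
  +B: nom +31.220 → Σnom=-15.820; wc +0.480/-0.090 → slack +0.715/-0.325; half-tol=0.285, Σhalf²=0.136450
  +C: nom +41.360 → Σnom=25.540; wc +0.459/-0.459 → slack +1.174/-0.784; half-tol=0.459, Σhalf²=0.347131
Nominal = 25.540. Worst-case = [25.540 - 0.784, 25.540 + 1.174] = [24.756, 26.714]. RSS = √0.347131 = 0.589.

nominal=25.540 wc=[24.756,26.714] rss=0.589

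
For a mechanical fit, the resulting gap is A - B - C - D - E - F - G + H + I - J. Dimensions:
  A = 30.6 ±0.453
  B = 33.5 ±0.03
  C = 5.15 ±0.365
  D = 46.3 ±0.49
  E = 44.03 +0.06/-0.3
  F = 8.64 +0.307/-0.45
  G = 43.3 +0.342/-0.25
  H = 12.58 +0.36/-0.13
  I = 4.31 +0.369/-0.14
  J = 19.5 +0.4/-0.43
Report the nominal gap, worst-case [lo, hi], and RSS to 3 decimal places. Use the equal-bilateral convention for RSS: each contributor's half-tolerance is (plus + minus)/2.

nominal=-152.930 wc=[-155.647,-149.433] rss=1.068

Stack each dimension's contribution:
  +A: nom +30.600 → Σnom=30.600; wc +0.453/-0.453 → slack +0.453/-0.453; half-tol=0.453, Σhalf²=0.205209
  -B: nom -33.500 → Σnom=-2.900; wc +0.030/-0.030 → slack +0.483/-0.483; half-tol=0.030, Σhalf²=0.206109
  -C: nom -5.150 → Σnom=-8.050; wc +0.365/-0.365 → slack +0.848/-0.848; half-tol=0.365, Σhalf²=0.339334
  -D: nom -46.300 → Σnom=-54.350; wc +0.490/-0.490 → slack +1.338/-1.338; half-tol=0.490, Σhalf²=0.579434
  -E: nom -44.030 → Σnom=-98.380; wc +0.300/-0.060 → slack +1.638/-1.398; half-tol=0.180, Σhalf²=0.611834
  -F: nom -8.640 → Σnom=-107.020; wc +0.450/-0.307 → slack +2.088/-1.705; half-tol=0.379, Σhalf²=0.755096
  -G: nom -43.300 → Σnom=-150.320; wc +0.250/-0.342 → slack +2.338/-2.047; half-tol=0.296, Σhalf²=0.842712
  +H: nom +12.580 → Σnom=-137.740; wc +0.360/-0.130 → slack +2.698/-2.177; half-tol=0.245, Σhalf²=0.902737
  +I: nom +4.310 → Σnom=-133.430; wc +0.369/-0.140 → slack +3.067/-2.317; half-tol=0.255, Σhalf²=0.967508
  -J: nom -19.500 → Σnom=-152.930; wc +0.430/-0.400 → slack +3.497/-2.717; half-tol=0.415, Σhalf²=1.139733
Nominal = -152.930. Worst-case = [-152.930 - 2.717, -152.930 + 3.497] = [-155.647, -149.433]. RSS = √1.139733 = 1.068.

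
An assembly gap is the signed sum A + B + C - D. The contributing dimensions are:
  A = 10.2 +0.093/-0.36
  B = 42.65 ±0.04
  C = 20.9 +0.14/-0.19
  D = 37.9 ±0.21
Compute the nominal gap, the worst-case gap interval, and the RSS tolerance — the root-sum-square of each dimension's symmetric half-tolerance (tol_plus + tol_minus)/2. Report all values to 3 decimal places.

nominal=35.850 wc=[35.050,36.333] rss=0.352

Stack each dimension's contribution:
  +A: nom +10.200 → Σnom=10.200; wc +0.093/-0.360 → slack +0.093/-0.360; half-tol=0.226, Σhalf²=0.051302
  +B: nom +42.650 → Σnom=52.850; wc +0.040/-0.040 → slack +0.133/-0.400; half-tol=0.040, Σhalf²=0.052902
  +C: nom +20.900 → Σnom=73.750; wc +0.140/-0.190 → slack +0.273/-0.590; half-tol=0.165, Σhalf²=0.080127
  -D: nom -37.900 → Σnom=35.850; wc +0.210/-0.210 → slack +0.483/-0.800; half-tol=0.210, Σhalf²=0.124227
Nominal = 35.850. Worst-case = [35.850 - 0.800, 35.850 + 0.483] = [35.050, 36.333]. RSS = √0.124227 = 0.352.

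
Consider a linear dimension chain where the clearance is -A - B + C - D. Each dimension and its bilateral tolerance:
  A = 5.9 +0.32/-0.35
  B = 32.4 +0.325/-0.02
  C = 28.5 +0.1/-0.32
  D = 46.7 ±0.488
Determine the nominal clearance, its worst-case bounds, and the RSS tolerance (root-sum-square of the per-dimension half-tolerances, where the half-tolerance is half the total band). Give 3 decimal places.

nominal=-56.500 wc=[-57.953,-55.542] rss=0.651

Stack each dimension's contribution:
  -A: nom -5.900 → Σnom=-5.900; wc +0.350/-0.320 → slack +0.350/-0.320; half-tol=0.335, Σhalf²=0.112225
  -B: nom -32.400 → Σnom=-38.300; wc +0.020/-0.325 → slack +0.370/-0.645; half-tol=0.173, Σhalf²=0.141981
  +C: nom +28.500 → Σnom=-9.800; wc +0.100/-0.320 → slack +0.470/-0.965; half-tol=0.210, Σhalf²=0.186081
  -D: nom -46.700 → Σnom=-56.500; wc +0.488/-0.488 → slack +0.958/-1.453; half-tol=0.488, Σhalf²=0.424225
Nominal = -56.500. Worst-case = [-56.500 - 1.453, -56.500 + 0.958] = [-57.953, -55.542]. RSS = √0.424225 = 0.651.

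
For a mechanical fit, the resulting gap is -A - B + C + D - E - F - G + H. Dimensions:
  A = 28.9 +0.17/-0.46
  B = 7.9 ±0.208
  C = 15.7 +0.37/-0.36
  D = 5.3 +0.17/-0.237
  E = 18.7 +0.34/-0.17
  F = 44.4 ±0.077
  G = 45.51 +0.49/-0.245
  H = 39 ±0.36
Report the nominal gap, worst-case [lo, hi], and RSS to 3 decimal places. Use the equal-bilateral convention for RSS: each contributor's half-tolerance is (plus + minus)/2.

nominal=-85.410 wc=[-87.652,-83.350] rss=0.808

Stack each dimension's contribution:
  -A: nom -28.900 → Σnom=-28.900; wc +0.460/-0.170 → slack +0.460/-0.170; half-tol=0.315, Σhalf²=0.099225
  -B: nom -7.900 → Σnom=-36.800; wc +0.208/-0.208 → slack +0.668/-0.378; half-tol=0.208, Σhalf²=0.142489
  +C: nom +15.700 → Σnom=-21.100; wc +0.370/-0.360 → slack +1.038/-0.738; half-tol=0.365, Σhalf²=0.275714
  +D: nom +5.300 → Σnom=-15.800; wc +0.170/-0.237 → slack +1.208/-0.975; half-tol=0.204, Σhalf²=0.317126
  -E: nom -18.700 → Σnom=-34.500; wc +0.170/-0.340 → slack +1.378/-1.315; half-tol=0.255, Σhalf²=0.382151
  -F: nom -44.400 → Σnom=-78.900; wc +0.077/-0.077 → slack +1.455/-1.392; half-tol=0.077, Σhalf²=0.388080
  -G: nom -45.510 → Σnom=-124.410; wc +0.245/-0.490 → slack +1.700/-1.882; half-tol=0.367, Σhalf²=0.523137
  +H: nom +39.000 → Σnom=-85.410; wc +0.360/-0.360 → slack +2.060/-2.242; half-tol=0.360, Σhalf²=0.652737
Nominal = -85.410. Worst-case = [-85.410 - 2.242, -85.410 + 2.060] = [-87.652, -83.350]. RSS = √0.652737 = 0.808.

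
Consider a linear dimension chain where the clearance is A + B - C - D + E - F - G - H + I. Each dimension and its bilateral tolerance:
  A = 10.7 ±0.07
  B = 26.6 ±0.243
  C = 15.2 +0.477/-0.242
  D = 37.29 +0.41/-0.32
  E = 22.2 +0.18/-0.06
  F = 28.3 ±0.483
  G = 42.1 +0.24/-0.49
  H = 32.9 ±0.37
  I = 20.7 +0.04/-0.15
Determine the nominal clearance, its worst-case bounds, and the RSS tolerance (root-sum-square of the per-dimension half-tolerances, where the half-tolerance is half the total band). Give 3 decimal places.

Stack each dimension's contribution:
  +A: nom +10.700 → Σnom=10.700; wc +0.070/-0.070 → slack +0.070/-0.070; half-tol=0.070, Σhalf²=0.004900
  +B: nom +26.600 → Σnom=37.300; wc +0.243/-0.243 → slack +0.313/-0.313; half-tol=0.243, Σhalf²=0.063949
  -C: nom -15.200 → Σnom=22.100; wc +0.242/-0.477 → slack +0.555/-0.790; half-tol=0.359, Σhalf²=0.193189
  -D: nom -37.290 → Σnom=-15.190; wc +0.320/-0.410 → slack +0.875/-1.200; half-tol=0.365, Σhalf²=0.326414
  +E: nom +22.200 → Σnom=7.010; wc +0.180/-0.060 → slack +1.055/-1.260; half-tol=0.120, Σhalf²=0.340814
  -F: nom -28.300 → Σnom=-21.290; wc +0.483/-0.483 → slack +1.538/-1.743; half-tol=0.483, Σhalf²=0.574103
  -G: nom -42.100 → Σnom=-63.390; wc +0.490/-0.240 → slack +2.028/-1.983; half-tol=0.365, Σhalf²=0.707328
  -H: nom -32.900 → Σnom=-96.290; wc +0.370/-0.370 → slack +2.398/-2.353; half-tol=0.370, Σhalf²=0.844228
  +I: nom +20.700 → Σnom=-75.590; wc +0.040/-0.150 → slack +2.438/-2.503; half-tol=0.095, Σhalf²=0.853253
Nominal = -75.590. Worst-case = [-75.590 - 2.503, -75.590 + 2.438] = [-78.093, -73.152]. RSS = √0.853253 = 0.924.

nominal=-75.590 wc=[-78.093,-73.152] rss=0.924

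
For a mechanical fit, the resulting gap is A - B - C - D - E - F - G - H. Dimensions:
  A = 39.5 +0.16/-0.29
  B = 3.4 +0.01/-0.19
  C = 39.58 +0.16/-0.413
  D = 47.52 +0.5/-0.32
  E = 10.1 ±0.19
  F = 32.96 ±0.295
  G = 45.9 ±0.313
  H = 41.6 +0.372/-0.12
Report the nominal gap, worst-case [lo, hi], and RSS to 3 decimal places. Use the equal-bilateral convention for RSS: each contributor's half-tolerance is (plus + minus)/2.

nominal=-181.560 wc=[-183.690,-179.559] rss=0.770

Stack each dimension's contribution:
  +A: nom +39.500 → Σnom=39.500; wc +0.160/-0.290 → slack +0.160/-0.290; half-tol=0.225, Σhalf²=0.050625
  -B: nom -3.400 → Σnom=36.100; wc +0.190/-0.010 → slack +0.350/-0.300; half-tol=0.100, Σhalf²=0.060625
  -C: nom -39.580 → Σnom=-3.480; wc +0.413/-0.160 → slack +0.763/-0.460; half-tol=0.286, Σhalf²=0.142707
  -D: nom -47.520 → Σnom=-51.000; wc +0.320/-0.500 → slack +1.083/-0.960; half-tol=0.410, Σhalf²=0.310807
  -E: nom -10.100 → Σnom=-61.100; wc +0.190/-0.190 → slack +1.273/-1.150; half-tol=0.190, Σhalf²=0.346907
  -F: nom -32.960 → Σnom=-94.060; wc +0.295/-0.295 → slack +1.568/-1.445; half-tol=0.295, Σhalf²=0.433932
  -G: nom -45.900 → Σnom=-139.960; wc +0.313/-0.313 → slack +1.881/-1.758; half-tol=0.313, Σhalf²=0.531901
  -H: nom -41.600 → Σnom=-181.560; wc +0.120/-0.372 → slack +2.001/-2.130; half-tol=0.246, Σhalf²=0.592417
Nominal = -181.560. Worst-case = [-181.560 - 2.130, -181.560 + 2.001] = [-183.690, -179.559]. RSS = √0.592417 = 0.770.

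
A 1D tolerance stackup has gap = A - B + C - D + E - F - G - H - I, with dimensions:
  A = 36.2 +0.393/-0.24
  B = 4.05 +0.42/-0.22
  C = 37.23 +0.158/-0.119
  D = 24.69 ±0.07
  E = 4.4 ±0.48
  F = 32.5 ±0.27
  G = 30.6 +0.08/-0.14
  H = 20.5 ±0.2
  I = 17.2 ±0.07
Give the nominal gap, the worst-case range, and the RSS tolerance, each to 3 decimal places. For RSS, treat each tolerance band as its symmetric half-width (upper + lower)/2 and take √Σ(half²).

nominal=-51.710 wc=[-53.659,-49.709] rss=0.766

Stack each dimension's contribution:
  +A: nom +36.200 → Σnom=36.200; wc +0.393/-0.240 → slack +0.393/-0.240; half-tol=0.317, Σhalf²=0.100172
  -B: nom -4.050 → Σnom=32.150; wc +0.220/-0.420 → slack +0.613/-0.660; half-tol=0.320, Σhalf²=0.202572
  +C: nom +37.230 → Σnom=69.380; wc +0.158/-0.119 → slack +0.771/-0.779; half-tol=0.139, Σhalf²=0.221755
  -D: nom -24.690 → Σnom=44.690; wc +0.070/-0.070 → slack +0.841/-0.849; half-tol=0.070, Σhalf²=0.226655
  +E: nom +4.400 → Σnom=49.090; wc +0.480/-0.480 → slack +1.321/-1.329; half-tol=0.480, Σhalf²=0.457055
  -F: nom -32.500 → Σnom=16.590; wc +0.270/-0.270 → slack +1.591/-1.599; half-tol=0.270, Σhalf²=0.529954
  -G: nom -30.600 → Σnom=-14.010; wc +0.140/-0.080 → slack +1.731/-1.679; half-tol=0.110, Σhalf²=0.542054
  -H: nom -20.500 → Σnom=-34.510; wc +0.200/-0.200 → slack +1.931/-1.879; half-tol=0.200, Σhalf²=0.582055
  -I: nom -17.200 → Σnom=-51.710; wc +0.070/-0.070 → slack +2.001/-1.949; half-tol=0.070, Σhalf²=0.586955
Nominal = -51.710. Worst-case = [-51.710 - 1.949, -51.710 + 2.001] = [-53.659, -49.709]. RSS = √0.586955 = 0.766.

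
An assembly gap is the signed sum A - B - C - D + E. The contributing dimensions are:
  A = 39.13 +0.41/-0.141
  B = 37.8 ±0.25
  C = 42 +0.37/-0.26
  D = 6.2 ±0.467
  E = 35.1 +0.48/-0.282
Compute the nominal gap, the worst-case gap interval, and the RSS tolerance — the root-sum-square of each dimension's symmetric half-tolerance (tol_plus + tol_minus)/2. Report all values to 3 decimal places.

Stack each dimension's contribution:
  +A: nom +39.130 → Σnom=39.130; wc +0.410/-0.141 → slack +0.410/-0.141; half-tol=0.275, Σhalf²=0.075900
  -B: nom -37.800 → Σnom=1.330; wc +0.250/-0.250 → slack +0.660/-0.391; half-tol=0.250, Σhalf²=0.138400
  -C: nom -42.000 → Σnom=-40.670; wc +0.260/-0.370 → slack +0.920/-0.761; half-tol=0.315, Σhalf²=0.237625
  -D: nom -6.200 → Σnom=-46.870; wc +0.467/-0.467 → slack +1.387/-1.228; half-tol=0.467, Σhalf²=0.455714
  +E: nom +35.100 → Σnom=-11.770; wc +0.480/-0.282 → slack +1.867/-1.510; half-tol=0.381, Σhalf²=0.600875
Nominal = -11.770. Worst-case = [-11.770 - 1.510, -11.770 + 1.867] = [-13.280, -9.903]. RSS = √0.600875 = 0.775.

nominal=-11.770 wc=[-13.280,-9.903] rss=0.775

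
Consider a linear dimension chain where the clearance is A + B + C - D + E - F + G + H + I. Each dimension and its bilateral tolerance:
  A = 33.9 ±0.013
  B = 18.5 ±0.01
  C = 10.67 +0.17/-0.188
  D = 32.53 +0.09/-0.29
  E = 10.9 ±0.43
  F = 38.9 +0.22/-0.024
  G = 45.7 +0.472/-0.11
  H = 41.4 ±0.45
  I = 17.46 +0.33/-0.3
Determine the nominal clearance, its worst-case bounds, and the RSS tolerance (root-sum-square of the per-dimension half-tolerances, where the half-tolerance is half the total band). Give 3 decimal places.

Stack each dimension's contribution:
  +A: nom +33.900 → Σnom=33.900; wc +0.013/-0.013 → slack +0.013/-0.013; half-tol=0.013, Σhalf²=0.000169
  +B: nom +18.500 → Σnom=52.400; wc +0.010/-0.010 → slack +0.023/-0.023; half-tol=0.010, Σhalf²=0.000269
  +C: nom +10.670 → Σnom=63.070; wc +0.170/-0.188 → slack +0.193/-0.211; half-tol=0.179, Σhalf²=0.032310
  -D: nom -32.530 → Σnom=30.540; wc +0.290/-0.090 → slack +0.483/-0.301; half-tol=0.190, Σhalf²=0.068410
  +E: nom +10.900 → Σnom=41.440; wc +0.430/-0.430 → slack +0.913/-0.731; half-tol=0.430, Σhalf²=0.253310
  -F: nom -38.900 → Σnom=2.540; wc +0.024/-0.220 → slack +0.937/-0.951; half-tol=0.122, Σhalf²=0.268194
  +G: nom +45.700 → Σnom=48.240; wc +0.472/-0.110 → slack +1.409/-1.061; half-tol=0.291, Σhalf²=0.352875
  +H: nom +41.400 → Σnom=89.640; wc +0.450/-0.450 → slack +1.859/-1.511; half-tol=0.450, Σhalf²=0.555375
  +I: nom +17.460 → Σnom=107.100; wc +0.330/-0.300 → slack +2.189/-1.811; half-tol=0.315, Σhalf²=0.654600
Nominal = 107.100. Worst-case = [107.100 - 1.811, 107.100 + 2.189] = [105.289, 109.289]. RSS = √0.654600 = 0.809.

nominal=107.100 wc=[105.289,109.289] rss=0.809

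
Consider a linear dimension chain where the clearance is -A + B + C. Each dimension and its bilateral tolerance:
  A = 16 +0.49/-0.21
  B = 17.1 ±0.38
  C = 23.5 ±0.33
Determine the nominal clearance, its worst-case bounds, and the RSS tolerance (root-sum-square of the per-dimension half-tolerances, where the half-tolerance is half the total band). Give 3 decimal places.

Stack each dimension's contribution:
  -A: nom -16.000 → Σnom=-16.000; wc +0.210/-0.490 → slack +0.210/-0.490; half-tol=0.350, Σhalf²=0.122500
  +B: nom +17.100 → Σnom=1.100; wc +0.380/-0.380 → slack +0.590/-0.870; half-tol=0.380, Σhalf²=0.266900
  +C: nom +23.500 → Σnom=24.600; wc +0.330/-0.330 → slack +0.920/-1.200; half-tol=0.330, Σhalf²=0.375800
Nominal = 24.600. Worst-case = [24.600 - 1.200, 24.600 + 0.920] = [23.400, 25.520]. RSS = √0.375800 = 0.613.

nominal=24.600 wc=[23.400,25.520] rss=0.613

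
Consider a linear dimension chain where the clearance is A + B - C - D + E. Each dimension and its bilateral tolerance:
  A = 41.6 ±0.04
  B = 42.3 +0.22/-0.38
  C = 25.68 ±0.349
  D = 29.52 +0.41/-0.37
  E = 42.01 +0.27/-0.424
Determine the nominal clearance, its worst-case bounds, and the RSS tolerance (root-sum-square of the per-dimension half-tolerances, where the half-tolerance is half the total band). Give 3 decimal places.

Stack each dimension's contribution:
  +A: nom +41.600 → Σnom=41.600; wc +0.040/-0.040 → slack +0.040/-0.040; half-tol=0.040, Σhalf²=0.001600
  +B: nom +42.300 → Σnom=83.900; wc +0.220/-0.380 → slack +0.260/-0.420; half-tol=0.300, Σhalf²=0.091600
  -C: nom -25.680 → Σnom=58.220; wc +0.349/-0.349 → slack +0.609/-0.769; half-tol=0.349, Σhalf²=0.213401
  -D: nom -29.520 → Σnom=28.700; wc +0.370/-0.410 → slack +0.979/-1.179; half-tol=0.390, Σhalf²=0.365501
  +E: nom +42.010 → Σnom=70.710; wc +0.270/-0.424 → slack +1.249/-1.603; half-tol=0.347, Σhalf²=0.485910
Nominal = 70.710. Worst-case = [70.710 - 1.603, 70.710 + 1.249] = [69.107, 71.959]. RSS = √0.485910 = 0.697.

nominal=70.710 wc=[69.107,71.959] rss=0.697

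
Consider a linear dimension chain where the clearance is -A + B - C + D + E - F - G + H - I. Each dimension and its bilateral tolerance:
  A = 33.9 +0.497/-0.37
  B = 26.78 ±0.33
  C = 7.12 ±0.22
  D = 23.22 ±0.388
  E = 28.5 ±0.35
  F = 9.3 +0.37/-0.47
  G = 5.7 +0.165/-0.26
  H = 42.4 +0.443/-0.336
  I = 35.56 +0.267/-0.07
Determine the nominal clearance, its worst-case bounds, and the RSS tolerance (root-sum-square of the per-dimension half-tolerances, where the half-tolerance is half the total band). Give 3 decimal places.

nominal=29.320 wc=[26.397,32.221] rss=1.010

Stack each dimension's contribution:
  -A: nom -33.900 → Σnom=-33.900; wc +0.370/-0.497 → slack +0.370/-0.497; half-tol=0.433, Σhalf²=0.187922
  +B: nom +26.780 → Σnom=-7.120; wc +0.330/-0.330 → slack +0.700/-0.827; half-tol=0.330, Σhalf²=0.296822
  -C: nom -7.120 → Σnom=-14.240; wc +0.220/-0.220 → slack +0.920/-1.047; half-tol=0.220, Σhalf²=0.345222
  +D: nom +23.220 → Σnom=8.980; wc +0.388/-0.388 → slack +1.308/-1.435; half-tol=0.388, Σhalf²=0.495766
  +E: nom +28.500 → Σnom=37.480; wc +0.350/-0.350 → slack +1.658/-1.785; half-tol=0.350, Σhalf²=0.618266
  -F: nom -9.300 → Σnom=28.180; wc +0.470/-0.370 → slack +2.128/-2.155; half-tol=0.420, Σhalf²=0.794666
  -G: nom -5.700 → Σnom=22.480; wc +0.260/-0.165 → slack +2.388/-2.320; half-tol=0.213, Σhalf²=0.839823
  +H: nom +42.400 → Σnom=64.880; wc +0.443/-0.336 → slack +2.831/-2.656; half-tol=0.390, Σhalf²=0.991533
  -I: nom -35.560 → Σnom=29.320; wc +0.070/-0.267 → slack +2.901/-2.923; half-tol=0.169, Σhalf²=1.019925
Nominal = 29.320. Worst-case = [29.320 - 2.923, 29.320 + 2.901] = [26.397, 32.221]. RSS = √1.019925 = 1.010.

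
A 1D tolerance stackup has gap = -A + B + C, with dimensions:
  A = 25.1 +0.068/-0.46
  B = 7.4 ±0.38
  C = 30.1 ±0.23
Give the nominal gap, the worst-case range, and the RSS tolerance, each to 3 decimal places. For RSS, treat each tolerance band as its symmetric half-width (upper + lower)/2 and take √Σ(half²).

nominal=12.400 wc=[11.722,13.470] rss=0.517

Stack each dimension's contribution:
  -A: nom -25.100 → Σnom=-25.100; wc +0.460/-0.068 → slack +0.460/-0.068; half-tol=0.264, Σhalf²=0.069696
  +B: nom +7.400 → Σnom=-17.700; wc +0.380/-0.380 → slack +0.840/-0.448; half-tol=0.380, Σhalf²=0.214096
  +C: nom +30.100 → Σnom=12.400; wc +0.230/-0.230 → slack +1.070/-0.678; half-tol=0.230, Σhalf²=0.266996
Nominal = 12.400. Worst-case = [12.400 - 0.678, 12.400 + 1.070] = [11.722, 13.470]. RSS = √0.266996 = 0.517.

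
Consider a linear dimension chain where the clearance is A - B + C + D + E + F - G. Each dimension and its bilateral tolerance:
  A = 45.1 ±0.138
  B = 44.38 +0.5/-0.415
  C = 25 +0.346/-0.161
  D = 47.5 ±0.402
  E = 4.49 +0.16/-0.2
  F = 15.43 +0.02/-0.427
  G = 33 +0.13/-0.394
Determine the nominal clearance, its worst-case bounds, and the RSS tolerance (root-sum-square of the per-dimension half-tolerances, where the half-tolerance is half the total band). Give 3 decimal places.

Stack each dimension's contribution:
  +A: nom +45.100 → Σnom=45.100; wc +0.138/-0.138 → slack +0.138/-0.138; half-tol=0.138, Σhalf²=0.019044
  -B: nom -44.380 → Σnom=0.720; wc +0.415/-0.500 → slack +0.553/-0.638; half-tol=0.458, Σhalf²=0.228350
  +C: nom +25.000 → Σnom=25.720; wc +0.346/-0.161 → slack +0.899/-0.799; half-tol=0.254, Σhalf²=0.292613
  +D: nom +47.500 → Σnom=73.220; wc +0.402/-0.402 → slack +1.301/-1.201; half-tol=0.402, Σhalf²=0.454217
  +E: nom +4.490 → Σnom=77.710; wc +0.160/-0.200 → slack +1.461/-1.401; half-tol=0.180, Σhalf²=0.486617
  +F: nom +15.430 → Σnom=93.140; wc +0.020/-0.427 → slack +1.481/-1.828; half-tol=0.224, Σhalf²=0.536569
  -G: nom -33.000 → Σnom=60.140; wc +0.394/-0.130 → slack +1.875/-1.958; half-tol=0.262, Σhalf²=0.605213
Nominal = 60.140. Worst-case = [60.140 - 1.958, 60.140 + 1.875] = [58.182, 62.015]. RSS = √0.605213 = 0.778.

nominal=60.140 wc=[58.182,62.015] rss=0.778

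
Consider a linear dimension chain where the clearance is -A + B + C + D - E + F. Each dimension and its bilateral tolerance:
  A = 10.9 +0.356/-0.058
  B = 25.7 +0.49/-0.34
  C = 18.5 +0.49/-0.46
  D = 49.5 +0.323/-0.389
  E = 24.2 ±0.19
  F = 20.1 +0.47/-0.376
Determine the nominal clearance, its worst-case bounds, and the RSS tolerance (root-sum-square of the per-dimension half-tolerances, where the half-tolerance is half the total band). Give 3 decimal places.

nominal=78.700 wc=[76.589,80.721] rss=0.885

Stack each dimension's contribution:
  -A: nom -10.900 → Σnom=-10.900; wc +0.058/-0.356 → slack +0.058/-0.356; half-tol=0.207, Σhalf²=0.042849
  +B: nom +25.700 → Σnom=14.800; wc +0.490/-0.340 → slack +0.548/-0.696; half-tol=0.415, Σhalf²=0.215074
  +C: nom +18.500 → Σnom=33.300; wc +0.490/-0.460 → slack +1.038/-1.156; half-tol=0.475, Σhalf²=0.440699
  +D: nom +49.500 → Σnom=82.800; wc +0.323/-0.389 → slack +1.361/-1.545; half-tol=0.356, Σhalf²=0.567435
  -E: nom -24.200 → Σnom=58.600; wc +0.190/-0.190 → slack +1.551/-1.735; half-tol=0.190, Σhalf²=0.603535
  +F: nom +20.100 → Σnom=78.700; wc +0.470/-0.376 → slack +2.021/-2.111; half-tol=0.423, Σhalf²=0.782464
Nominal = 78.700. Worst-case = [78.700 - 2.111, 78.700 + 2.021] = [76.589, 80.721]. RSS = √0.782464 = 0.885.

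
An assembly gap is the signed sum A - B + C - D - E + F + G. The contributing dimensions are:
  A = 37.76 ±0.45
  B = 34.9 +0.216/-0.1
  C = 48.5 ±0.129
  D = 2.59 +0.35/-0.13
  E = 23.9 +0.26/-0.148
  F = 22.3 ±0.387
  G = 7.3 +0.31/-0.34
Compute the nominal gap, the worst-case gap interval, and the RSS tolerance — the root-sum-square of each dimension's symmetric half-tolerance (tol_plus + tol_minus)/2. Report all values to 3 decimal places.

nominal=54.470 wc=[52.338,56.124] rss=0.774

Stack each dimension's contribution:
  +A: nom +37.760 → Σnom=37.760; wc +0.450/-0.450 → slack +0.450/-0.450; half-tol=0.450, Σhalf²=0.202500
  -B: nom -34.900 → Σnom=2.860; wc +0.100/-0.216 → slack +0.550/-0.666; half-tol=0.158, Σhalf²=0.227464
  +C: nom +48.500 → Σnom=51.360; wc +0.129/-0.129 → slack +0.679/-0.795; half-tol=0.129, Σhalf²=0.244105
  -D: nom -2.590 → Σnom=48.770; wc +0.130/-0.350 → slack +0.809/-1.145; half-tol=0.240, Σhalf²=0.301705
  -E: nom -23.900 → Σnom=24.870; wc +0.148/-0.260 → slack +0.957/-1.405; half-tol=0.204, Σhalf²=0.343321
  +F: nom +22.300 → Σnom=47.170; wc +0.387/-0.387 → slack +1.344/-1.792; half-tol=0.387, Σhalf²=0.493090
  +G: nom +7.300 → Σnom=54.470; wc +0.310/-0.340 → slack +1.654/-2.132; half-tol=0.325, Σhalf²=0.598715
Nominal = 54.470. Worst-case = [54.470 - 2.132, 54.470 + 1.654] = [52.338, 56.124]. RSS = √0.598715 = 0.774.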